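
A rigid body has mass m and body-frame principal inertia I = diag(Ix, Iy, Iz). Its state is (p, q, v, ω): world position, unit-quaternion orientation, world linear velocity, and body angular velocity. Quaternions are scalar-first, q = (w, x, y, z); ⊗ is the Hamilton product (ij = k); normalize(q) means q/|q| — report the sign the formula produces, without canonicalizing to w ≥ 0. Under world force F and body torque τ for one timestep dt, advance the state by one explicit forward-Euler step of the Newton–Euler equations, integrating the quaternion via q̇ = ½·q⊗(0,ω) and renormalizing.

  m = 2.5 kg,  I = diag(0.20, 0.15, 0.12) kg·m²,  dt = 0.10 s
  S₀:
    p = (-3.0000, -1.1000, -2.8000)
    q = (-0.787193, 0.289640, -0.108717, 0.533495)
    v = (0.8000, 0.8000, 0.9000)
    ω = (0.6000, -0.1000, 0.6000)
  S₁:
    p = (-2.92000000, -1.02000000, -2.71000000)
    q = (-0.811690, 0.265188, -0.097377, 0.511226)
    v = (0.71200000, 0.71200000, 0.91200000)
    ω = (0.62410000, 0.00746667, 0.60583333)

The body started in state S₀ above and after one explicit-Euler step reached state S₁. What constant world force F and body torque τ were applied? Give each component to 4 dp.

F = (-2.2000, -2.2000, 0.3000)
τ = (0.0500, 0.1900, 0.0100)

ω₁ − ω₀ = (0.02410000, 0.10746667, 0.00583333)
gyro term ω₀×Iω₀ = (0.0018, 0.0288, 0.0030)
I·α + gyro = (0.0500, 0.1900, 0.0100)
v₁ − v₀ = (-0.08800000, -0.08800000, 0.01200000)
F = m·Δv/dt = (-2.2000, -2.2000, 0.3000)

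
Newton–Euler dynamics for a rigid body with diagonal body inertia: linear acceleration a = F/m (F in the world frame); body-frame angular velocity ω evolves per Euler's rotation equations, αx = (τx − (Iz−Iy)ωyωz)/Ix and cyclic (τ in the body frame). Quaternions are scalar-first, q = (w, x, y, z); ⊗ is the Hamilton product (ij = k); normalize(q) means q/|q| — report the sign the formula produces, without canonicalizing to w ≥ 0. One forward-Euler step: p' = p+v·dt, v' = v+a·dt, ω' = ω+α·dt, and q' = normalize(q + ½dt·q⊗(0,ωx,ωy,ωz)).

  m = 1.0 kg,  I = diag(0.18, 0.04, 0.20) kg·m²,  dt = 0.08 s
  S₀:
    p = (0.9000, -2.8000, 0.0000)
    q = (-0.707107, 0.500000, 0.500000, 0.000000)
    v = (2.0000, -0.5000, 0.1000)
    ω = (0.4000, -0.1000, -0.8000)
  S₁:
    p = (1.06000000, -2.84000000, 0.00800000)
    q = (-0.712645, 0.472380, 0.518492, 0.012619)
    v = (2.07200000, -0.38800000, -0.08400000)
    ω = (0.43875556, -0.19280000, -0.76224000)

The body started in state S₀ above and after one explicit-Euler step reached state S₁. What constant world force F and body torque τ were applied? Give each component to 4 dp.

F = (0.9000, 1.4000, -2.3000)
τ = (0.1000, -0.0400, 0.1000)

v₁ − v₀ = (0.07200000, 0.11200000, -0.18400000)
applied force F = (0.9000, 1.4000, -2.3000)
ω₁ − ω₀ = (0.03875556, -0.09280000, 0.03776000)
gyro term ω₀×Iω₀ = (0.0128, 0.0064, 0.0056)
applied torque τ = (0.1000, -0.0400, 0.1000)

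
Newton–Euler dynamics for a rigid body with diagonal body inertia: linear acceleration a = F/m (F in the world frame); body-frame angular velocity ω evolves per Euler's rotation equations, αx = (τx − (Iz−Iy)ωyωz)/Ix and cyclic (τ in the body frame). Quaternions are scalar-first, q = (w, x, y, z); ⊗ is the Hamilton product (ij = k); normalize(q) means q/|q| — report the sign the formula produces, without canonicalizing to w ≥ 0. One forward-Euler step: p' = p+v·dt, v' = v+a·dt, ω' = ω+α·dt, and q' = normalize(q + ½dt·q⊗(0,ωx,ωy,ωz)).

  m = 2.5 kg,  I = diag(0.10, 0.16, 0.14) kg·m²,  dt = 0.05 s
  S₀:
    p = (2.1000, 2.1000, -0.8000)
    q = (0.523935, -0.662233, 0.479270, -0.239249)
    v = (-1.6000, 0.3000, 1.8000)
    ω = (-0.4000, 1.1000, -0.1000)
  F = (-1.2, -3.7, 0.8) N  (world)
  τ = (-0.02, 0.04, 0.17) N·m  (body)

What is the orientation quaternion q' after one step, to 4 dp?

q' = (0.5033, -0.6618, 0.4942, -0.2539)

Hamilton product q⊗(0,ω) = (-0.8160151, 0.0056729, 0.6058048, -0.5891418)
q' = normalize(q + ½dt·q⊗(0,ω)) = (0.5033, -0.6618, 0.4942, -0.2539)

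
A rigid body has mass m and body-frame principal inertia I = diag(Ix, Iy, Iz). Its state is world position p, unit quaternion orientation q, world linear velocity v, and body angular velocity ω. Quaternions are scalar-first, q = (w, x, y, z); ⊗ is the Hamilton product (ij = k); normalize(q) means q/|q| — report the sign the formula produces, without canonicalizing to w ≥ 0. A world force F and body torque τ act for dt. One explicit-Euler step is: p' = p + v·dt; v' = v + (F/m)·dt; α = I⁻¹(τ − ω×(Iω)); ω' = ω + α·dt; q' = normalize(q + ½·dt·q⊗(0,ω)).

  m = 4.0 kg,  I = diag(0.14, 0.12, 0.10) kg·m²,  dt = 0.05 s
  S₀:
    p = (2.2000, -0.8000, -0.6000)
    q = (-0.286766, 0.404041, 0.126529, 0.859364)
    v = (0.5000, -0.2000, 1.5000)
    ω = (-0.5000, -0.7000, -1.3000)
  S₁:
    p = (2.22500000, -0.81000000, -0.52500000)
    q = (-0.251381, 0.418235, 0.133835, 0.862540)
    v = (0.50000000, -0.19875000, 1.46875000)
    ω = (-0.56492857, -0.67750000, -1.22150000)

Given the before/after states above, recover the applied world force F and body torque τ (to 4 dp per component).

velocity change Δv = (0.00000000, 0.00125000, -0.03125000)
F = m·Δv/dt = (0.0000, 0.1000, -2.5000)
Δω = ω₁−ω₀ = (-0.06492857, 0.02250000, 0.07850000)
ω₀×(Iω₀) = (-0.0182, 0.0260, -0.0070)
I·α + gyro = (-0.2000, 0.0800, 0.1500)

F = (0.0000, 0.1000, -2.5000)
τ = (-0.2000, 0.0800, 0.1500)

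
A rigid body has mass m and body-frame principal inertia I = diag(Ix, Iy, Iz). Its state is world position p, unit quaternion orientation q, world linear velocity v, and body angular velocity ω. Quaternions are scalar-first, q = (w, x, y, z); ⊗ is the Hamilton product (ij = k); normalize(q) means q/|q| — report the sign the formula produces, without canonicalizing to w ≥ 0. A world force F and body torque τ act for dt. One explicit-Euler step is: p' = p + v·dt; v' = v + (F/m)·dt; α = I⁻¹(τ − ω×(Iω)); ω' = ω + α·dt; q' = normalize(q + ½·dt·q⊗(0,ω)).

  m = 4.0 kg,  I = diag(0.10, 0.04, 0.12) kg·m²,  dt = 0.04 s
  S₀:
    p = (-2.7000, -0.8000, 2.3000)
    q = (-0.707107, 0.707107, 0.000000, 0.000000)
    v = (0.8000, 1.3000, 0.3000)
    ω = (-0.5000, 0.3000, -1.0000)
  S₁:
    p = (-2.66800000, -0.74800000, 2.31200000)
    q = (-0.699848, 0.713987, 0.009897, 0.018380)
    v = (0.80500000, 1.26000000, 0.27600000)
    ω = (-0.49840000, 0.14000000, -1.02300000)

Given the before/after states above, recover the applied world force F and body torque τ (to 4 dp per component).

F = (0.5000, -4.0000, -2.4000)
τ = (-0.0200, -0.1700, -0.0600)

velocity change Δv = (0.00500000, -0.04000000, -0.02400000)
F = m·Δv/dt = (0.5000, -4.0000, -2.4000)
rate change Δω = (0.00160000, -0.16000000, -0.02300000)
gyro term ω₀×Iω₀ = (-0.0240, -0.0100, 0.0090)
I·α + gyro = (-0.0200, -0.1700, -0.0600)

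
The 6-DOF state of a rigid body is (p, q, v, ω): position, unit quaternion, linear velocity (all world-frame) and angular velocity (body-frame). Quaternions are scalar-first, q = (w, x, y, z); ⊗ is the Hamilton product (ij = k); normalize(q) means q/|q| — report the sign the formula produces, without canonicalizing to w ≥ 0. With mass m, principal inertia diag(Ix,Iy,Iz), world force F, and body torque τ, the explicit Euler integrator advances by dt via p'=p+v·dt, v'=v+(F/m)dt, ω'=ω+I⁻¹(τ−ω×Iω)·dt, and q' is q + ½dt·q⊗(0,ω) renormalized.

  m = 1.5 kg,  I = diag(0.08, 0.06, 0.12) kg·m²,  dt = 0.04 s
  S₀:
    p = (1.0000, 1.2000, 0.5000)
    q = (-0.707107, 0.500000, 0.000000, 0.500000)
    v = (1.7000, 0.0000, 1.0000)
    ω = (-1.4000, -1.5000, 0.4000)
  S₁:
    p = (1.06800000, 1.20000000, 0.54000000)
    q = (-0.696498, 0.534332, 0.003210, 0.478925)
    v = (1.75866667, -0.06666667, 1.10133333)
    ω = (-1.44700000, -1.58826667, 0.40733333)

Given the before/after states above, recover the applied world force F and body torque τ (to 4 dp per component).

velocity change Δv = (0.05866667, -0.06666667, 0.10133333)
applied force F = (2.2000, -2.5000, 3.8000)
rate change Δω = (-0.04700000, -0.08826667, 0.00733333)
ω₀×(Iω₀) = (-0.0360, 0.0224, -0.0420)
I·α + gyro = (-0.1300, -0.1100, -0.0200)

F = (2.2000, -2.5000, 3.8000)
τ = (-0.1300, -0.1100, -0.0200)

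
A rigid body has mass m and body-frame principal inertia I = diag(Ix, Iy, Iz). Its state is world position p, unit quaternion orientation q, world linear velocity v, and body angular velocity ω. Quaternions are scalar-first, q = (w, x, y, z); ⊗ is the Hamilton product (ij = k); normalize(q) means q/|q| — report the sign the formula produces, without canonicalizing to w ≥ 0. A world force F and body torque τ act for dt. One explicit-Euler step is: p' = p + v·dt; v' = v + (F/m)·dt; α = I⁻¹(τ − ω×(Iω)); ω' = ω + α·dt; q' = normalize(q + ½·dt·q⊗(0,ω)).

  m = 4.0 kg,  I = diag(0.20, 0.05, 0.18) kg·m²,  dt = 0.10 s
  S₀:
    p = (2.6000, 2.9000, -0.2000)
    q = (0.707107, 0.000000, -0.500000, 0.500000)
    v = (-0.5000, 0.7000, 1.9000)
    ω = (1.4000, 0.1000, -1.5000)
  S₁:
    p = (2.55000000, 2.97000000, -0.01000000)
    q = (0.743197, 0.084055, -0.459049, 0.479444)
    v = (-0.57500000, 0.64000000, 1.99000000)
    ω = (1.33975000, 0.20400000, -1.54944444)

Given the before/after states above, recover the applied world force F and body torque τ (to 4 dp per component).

F = (-3.0000, -2.4000, 3.6000)
τ = (-0.1400, 0.0100, -0.1100)

v₁ − v₀ = (-0.07500000, -0.06000000, 0.09000000)
m·(v₁−v₀)/dt = (-3.0000, -2.4000, 3.6000)
ω₁ − ω₀ = (-0.06025000, 0.10400000, -0.04944444)
I·α + gyro = (-0.1400, 0.0100, -0.1100)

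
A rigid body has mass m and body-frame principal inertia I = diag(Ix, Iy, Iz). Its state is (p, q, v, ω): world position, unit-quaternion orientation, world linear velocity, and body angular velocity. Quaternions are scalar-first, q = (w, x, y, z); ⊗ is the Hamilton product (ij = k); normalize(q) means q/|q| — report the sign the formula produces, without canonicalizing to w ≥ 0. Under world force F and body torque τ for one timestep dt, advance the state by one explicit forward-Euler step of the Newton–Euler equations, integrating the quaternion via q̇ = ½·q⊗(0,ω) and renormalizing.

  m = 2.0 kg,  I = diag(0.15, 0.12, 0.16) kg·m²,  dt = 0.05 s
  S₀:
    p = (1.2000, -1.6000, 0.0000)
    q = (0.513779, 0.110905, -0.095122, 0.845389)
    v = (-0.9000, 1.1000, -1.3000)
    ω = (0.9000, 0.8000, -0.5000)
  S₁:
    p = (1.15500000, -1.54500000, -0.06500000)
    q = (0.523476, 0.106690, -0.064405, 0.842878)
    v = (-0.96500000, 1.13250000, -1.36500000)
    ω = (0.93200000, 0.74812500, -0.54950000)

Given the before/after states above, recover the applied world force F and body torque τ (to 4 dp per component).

F = (-2.6000, 1.3000, -2.6000)
τ = (0.0800, -0.1200, -0.1800)

velocity change Δv = (-0.06500000, 0.03250000, -0.06500000)
F = m·Δv/dt = (-2.6000, 1.3000, -2.6000)
rate change Δω = (0.03200000, -0.05187500, -0.04950000)
τ = I·(Δω/dt) + ω₀×(Iω₀) = (0.0800, -0.1200, -0.1800)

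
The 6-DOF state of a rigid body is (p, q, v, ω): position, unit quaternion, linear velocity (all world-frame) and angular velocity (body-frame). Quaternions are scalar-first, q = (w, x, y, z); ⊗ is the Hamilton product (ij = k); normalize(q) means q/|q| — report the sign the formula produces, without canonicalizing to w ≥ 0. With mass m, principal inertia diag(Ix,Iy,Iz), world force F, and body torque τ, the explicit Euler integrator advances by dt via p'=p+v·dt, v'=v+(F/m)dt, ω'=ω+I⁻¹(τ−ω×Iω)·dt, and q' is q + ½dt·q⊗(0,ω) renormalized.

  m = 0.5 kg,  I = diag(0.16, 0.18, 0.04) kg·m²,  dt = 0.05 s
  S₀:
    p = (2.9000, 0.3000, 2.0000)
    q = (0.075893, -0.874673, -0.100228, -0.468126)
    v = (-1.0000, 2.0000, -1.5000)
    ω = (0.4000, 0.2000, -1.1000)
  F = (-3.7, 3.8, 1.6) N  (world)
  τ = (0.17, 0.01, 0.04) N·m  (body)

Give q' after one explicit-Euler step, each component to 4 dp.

q⊗(0,ω) = (-0.1450238, 0.2342332, -1.1342121, -0.2183257)
q' = normalize(q + ½dt·q⊗(0,ω)) = (0.0722, -0.8684, -0.1285, -0.4734)

q' = (0.0722, -0.8684, -0.1285, -0.4734)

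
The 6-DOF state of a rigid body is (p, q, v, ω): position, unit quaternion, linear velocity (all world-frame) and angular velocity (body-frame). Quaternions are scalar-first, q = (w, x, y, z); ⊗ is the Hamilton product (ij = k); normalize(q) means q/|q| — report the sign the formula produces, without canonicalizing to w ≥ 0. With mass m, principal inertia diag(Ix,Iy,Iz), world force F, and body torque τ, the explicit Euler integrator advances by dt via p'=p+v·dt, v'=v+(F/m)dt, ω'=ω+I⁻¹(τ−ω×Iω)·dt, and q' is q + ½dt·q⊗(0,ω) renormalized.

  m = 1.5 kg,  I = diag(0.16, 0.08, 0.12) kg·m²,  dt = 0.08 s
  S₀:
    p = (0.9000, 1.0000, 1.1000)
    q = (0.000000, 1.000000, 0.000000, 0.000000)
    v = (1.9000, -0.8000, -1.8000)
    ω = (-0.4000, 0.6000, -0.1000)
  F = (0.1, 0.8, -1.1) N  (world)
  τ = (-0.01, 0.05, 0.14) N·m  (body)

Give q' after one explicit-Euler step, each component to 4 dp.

q' = (0.0160, 0.9996, 0.0040, 0.0240)

Hamilton product q⊗(0,ω) = (0.4000000, 0.0000000, 0.1000000, 0.6000000)
q + ½dt·q⊗(0,ω), renormalized = (0.0160, 0.9996, 0.0040, 0.0240)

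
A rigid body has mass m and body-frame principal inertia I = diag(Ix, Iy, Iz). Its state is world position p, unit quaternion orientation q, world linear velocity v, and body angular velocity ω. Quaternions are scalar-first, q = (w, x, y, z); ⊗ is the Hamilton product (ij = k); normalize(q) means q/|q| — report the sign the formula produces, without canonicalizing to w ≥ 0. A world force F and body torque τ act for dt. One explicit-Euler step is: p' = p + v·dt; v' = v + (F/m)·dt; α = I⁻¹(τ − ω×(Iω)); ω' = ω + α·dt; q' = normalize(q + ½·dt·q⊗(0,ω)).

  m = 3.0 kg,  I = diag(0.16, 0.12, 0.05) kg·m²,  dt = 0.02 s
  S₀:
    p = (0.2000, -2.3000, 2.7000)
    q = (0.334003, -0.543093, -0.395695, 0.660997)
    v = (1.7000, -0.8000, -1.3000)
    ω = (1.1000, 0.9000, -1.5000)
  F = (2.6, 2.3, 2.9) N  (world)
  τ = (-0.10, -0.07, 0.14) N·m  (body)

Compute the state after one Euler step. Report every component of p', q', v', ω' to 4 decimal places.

p' = (0.2340, -2.3160, 2.6740)
q' = (0.3534, -0.5393, -0.3935, 0.6553)
v' = (1.7173, -0.7847, -1.2807)
ω' = (1.0757, 0.9186, -1.4282)

angular accel α = (-1.2156, 0.9292, 3.5920)
ω + α·dt = (1.0757, 0.9186, -1.4282)
2q̇ = q⊗(0,ω) = (1.9450233, 0.3660485, 0.2130599, -0.5545237)
q + ½dt·q⊗(0,ω), renormalized = (0.3534, -0.5393, -0.3935, 0.6553)
linear accel F/m = (0.8667, 0.7667, 0.9667)
p + v·dt = (0.2340, -2.3160, 2.6740)
new velocity v' = (1.7173, -0.7847, -1.2807)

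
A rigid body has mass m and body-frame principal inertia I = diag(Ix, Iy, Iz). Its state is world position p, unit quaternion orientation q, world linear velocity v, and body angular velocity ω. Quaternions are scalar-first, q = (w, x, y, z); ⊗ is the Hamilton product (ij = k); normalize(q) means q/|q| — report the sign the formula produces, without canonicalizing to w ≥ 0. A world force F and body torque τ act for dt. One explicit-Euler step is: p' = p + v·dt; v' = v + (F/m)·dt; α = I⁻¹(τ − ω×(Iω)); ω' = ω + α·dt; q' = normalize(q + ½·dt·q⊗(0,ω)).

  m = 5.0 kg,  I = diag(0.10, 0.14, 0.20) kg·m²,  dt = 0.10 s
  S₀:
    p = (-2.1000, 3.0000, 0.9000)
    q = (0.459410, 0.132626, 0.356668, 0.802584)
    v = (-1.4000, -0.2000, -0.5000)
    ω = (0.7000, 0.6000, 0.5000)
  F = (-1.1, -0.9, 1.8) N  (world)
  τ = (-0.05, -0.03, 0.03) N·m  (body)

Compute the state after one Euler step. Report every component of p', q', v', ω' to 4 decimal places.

p' = (-2.2400, 2.9800, 0.8500)
q' = (0.4234, 0.1334, 0.3947, 0.8045)
v' = (-1.4220, -0.2180, -0.4640)
ω' = (0.6320, 0.6036, 0.5066)

angular accel α = (-0.6800, 0.0357, 0.0660)
new body rate ω' = (0.6320, 0.6036, 0.5066)
Hamilton product q⊗(0,ω) = (-0.7081310, 0.0183706, 0.7711418, 0.0596130)
q' = normalize(q + ½dt·q⊗(0,ω)) = (0.4234, 0.1334, 0.3947, 0.8045)
new position p' = (-2.2400, 2.9800, 0.8500)
new velocity v' = (-1.4220, -0.2180, -0.4640)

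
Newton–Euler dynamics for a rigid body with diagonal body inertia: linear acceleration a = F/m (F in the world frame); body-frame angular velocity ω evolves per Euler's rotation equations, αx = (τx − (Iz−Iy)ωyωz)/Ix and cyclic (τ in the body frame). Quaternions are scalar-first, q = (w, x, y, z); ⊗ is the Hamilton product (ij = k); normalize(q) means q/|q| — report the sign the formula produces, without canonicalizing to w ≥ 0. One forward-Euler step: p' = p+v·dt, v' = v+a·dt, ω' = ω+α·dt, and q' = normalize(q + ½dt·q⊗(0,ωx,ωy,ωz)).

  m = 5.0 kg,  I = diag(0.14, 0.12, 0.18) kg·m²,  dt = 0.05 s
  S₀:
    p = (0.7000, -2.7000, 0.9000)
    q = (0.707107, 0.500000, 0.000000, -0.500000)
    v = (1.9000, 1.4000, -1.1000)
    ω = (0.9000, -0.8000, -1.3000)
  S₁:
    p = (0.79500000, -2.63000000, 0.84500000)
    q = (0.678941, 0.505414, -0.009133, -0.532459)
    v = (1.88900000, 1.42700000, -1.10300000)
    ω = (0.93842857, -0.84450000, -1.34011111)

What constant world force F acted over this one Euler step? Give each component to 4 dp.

v₁ − v₀ = (-0.01100000, 0.02700000, -0.00300000)
m·(v₁−v₀)/dt = (-1.1000, 2.7000, -0.3000)

F = (-1.1000, 2.7000, -0.3000)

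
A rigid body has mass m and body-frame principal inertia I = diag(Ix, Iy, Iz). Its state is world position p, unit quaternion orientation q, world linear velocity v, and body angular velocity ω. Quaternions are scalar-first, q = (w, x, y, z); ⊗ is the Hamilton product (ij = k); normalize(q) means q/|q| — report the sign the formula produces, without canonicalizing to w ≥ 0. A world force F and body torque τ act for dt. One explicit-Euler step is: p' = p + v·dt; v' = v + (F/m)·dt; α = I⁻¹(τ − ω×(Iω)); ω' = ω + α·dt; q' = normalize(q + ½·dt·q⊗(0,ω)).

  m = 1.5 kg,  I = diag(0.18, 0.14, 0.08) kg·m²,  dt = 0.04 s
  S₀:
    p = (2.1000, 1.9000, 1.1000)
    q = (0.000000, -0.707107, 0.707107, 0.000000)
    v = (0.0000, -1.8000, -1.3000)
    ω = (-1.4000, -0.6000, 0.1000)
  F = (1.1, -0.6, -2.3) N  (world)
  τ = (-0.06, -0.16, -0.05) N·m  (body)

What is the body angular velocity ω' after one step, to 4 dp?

(τ − ω×Iω)/I = (-0.3533, -1.0429, -0.2050)
ω + α·dt = (-1.4141, -0.6417, 0.0918)

ω' = (-1.4141, -0.6417, 0.0918)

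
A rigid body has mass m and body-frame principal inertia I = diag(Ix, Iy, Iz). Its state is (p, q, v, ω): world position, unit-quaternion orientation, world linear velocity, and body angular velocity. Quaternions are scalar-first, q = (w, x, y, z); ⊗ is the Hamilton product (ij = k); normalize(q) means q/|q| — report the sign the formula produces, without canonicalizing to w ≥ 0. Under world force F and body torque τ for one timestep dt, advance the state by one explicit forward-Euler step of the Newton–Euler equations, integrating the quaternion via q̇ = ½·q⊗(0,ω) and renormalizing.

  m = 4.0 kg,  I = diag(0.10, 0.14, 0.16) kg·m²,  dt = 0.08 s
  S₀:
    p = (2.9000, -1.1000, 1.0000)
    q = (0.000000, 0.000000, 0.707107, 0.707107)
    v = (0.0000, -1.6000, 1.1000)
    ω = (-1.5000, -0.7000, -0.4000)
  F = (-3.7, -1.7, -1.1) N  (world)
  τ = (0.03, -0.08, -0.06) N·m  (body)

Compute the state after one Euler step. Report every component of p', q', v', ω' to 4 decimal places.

p' = (2.9000, -1.2280, 1.0880)
q' = (0.0310, 0.0085, 0.6631, 0.7478)
v' = (-0.0740, -1.6340, 1.0780)
ω' = (-1.4805, -0.7251, -0.4510)

linear accel F/m = (-0.9250, -0.4250, -0.2750)
p' = p + v·dt = (2.9000, -1.2280, 1.0880)
v + (F/m)dt = (-0.0740, -1.6340, 1.0780)
ω×(Iω) gyroscopic = (0.0056, -0.0360, 0.0420)
(τ − ω×Iω)/I = (0.2440, -0.3143, -0.6375)
ω' = ω + α·dt = (-1.4805, -0.7251, -0.4510)
q⊗(0,ω) = (0.7778177, 0.2121321, -1.0606605, 1.0606605)
q' = normalize(q + ½dt·q⊗(0,ω)) = (0.0310, 0.0085, 0.6631, 0.7478)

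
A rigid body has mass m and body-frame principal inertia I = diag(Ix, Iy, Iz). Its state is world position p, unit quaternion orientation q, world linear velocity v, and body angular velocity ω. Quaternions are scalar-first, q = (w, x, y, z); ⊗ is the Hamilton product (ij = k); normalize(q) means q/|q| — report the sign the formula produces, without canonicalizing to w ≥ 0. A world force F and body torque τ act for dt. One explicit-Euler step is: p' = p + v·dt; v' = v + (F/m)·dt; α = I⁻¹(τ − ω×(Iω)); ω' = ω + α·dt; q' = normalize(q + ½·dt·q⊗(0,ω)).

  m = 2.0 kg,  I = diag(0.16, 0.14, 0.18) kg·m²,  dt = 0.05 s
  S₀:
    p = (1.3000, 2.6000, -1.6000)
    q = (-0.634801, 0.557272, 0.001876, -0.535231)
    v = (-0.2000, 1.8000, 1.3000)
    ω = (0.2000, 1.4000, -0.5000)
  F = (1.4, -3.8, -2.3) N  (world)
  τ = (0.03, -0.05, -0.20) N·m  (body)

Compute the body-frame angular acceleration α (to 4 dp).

precession coupling ω×(Iω) = (-0.0280, 0.0020, -0.0056)
(τ − ω×Iω)/I = (0.3625, -0.3714, -1.0800)

α = (0.3625, -0.3714, -1.0800)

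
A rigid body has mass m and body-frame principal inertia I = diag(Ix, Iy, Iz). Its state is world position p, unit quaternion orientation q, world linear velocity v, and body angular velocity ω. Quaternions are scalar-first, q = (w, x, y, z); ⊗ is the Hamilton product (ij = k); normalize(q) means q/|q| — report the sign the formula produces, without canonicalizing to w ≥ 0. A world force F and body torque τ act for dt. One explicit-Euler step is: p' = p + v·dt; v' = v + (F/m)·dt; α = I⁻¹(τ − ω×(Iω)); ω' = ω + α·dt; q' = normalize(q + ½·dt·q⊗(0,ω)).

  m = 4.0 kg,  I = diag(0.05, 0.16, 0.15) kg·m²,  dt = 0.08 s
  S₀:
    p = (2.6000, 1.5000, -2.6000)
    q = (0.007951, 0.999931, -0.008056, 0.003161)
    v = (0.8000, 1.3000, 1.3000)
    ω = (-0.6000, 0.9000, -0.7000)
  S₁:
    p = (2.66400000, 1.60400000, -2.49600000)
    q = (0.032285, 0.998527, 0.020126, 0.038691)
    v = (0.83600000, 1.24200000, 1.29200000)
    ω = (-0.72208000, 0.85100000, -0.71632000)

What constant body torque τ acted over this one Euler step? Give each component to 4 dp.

τ = (-0.0700, -0.1400, -0.0900)

Δω = ω₁−ω₀ = (-0.12208000, -0.04900000, -0.01632000)
τ = I·(Δω/dt) + ω₀×(Iω₀) = (-0.0700, -0.1400, -0.0900)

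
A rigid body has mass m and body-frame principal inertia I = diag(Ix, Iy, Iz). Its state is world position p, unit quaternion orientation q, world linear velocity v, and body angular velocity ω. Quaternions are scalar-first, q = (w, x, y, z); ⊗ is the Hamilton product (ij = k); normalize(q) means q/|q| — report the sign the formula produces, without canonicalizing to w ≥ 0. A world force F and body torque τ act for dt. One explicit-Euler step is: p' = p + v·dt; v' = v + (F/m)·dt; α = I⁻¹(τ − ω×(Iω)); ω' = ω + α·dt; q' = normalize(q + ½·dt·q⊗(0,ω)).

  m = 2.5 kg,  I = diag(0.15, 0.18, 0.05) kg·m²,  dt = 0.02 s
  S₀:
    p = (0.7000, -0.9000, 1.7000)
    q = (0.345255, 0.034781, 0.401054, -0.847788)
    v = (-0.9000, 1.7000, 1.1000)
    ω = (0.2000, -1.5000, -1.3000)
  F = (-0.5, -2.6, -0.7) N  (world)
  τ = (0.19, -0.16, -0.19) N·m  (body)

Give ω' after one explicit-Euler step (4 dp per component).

ω' = (0.2591, -1.5149, -1.3724)

α = I⁻¹(τ − ω×Iω) = (2.9567, -0.7444, -3.6200)
new body rate ω' = (0.2591, -1.5149, -1.3724)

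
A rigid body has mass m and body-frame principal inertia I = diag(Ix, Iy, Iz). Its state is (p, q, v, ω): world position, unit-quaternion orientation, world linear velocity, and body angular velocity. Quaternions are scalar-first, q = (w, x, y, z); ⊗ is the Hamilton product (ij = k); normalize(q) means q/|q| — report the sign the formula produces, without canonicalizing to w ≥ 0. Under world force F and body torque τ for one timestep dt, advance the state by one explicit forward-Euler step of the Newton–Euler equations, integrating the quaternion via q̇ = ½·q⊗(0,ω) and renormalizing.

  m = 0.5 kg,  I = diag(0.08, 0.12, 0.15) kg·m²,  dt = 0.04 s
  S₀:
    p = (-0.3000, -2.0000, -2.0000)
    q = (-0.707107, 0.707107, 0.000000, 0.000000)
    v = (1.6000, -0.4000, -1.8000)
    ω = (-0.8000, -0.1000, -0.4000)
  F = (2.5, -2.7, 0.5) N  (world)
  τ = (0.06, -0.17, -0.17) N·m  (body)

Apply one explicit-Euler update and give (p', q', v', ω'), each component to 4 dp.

p' = (-0.2360, -2.0160, -2.0720)
q' = (-0.6957, 0.7183, 0.0071, 0.0042)
v' = (1.8000, -0.6160, -1.7600)
ω' = (-0.7706, -0.1492, -0.4462)

angular accel α = (0.7350, -1.2300, -1.1547)
ω' = ω + α·dt = (-0.7706, -0.1492, -0.4462)
q⊗(0,ω) = (0.5656856, 0.5656856, 0.3535535, 0.2121321)
updated quaternion q' = (-0.6957, 0.7183, 0.0071, 0.0042)
p' = p + v·dt = (-0.2360, -2.0160, -2.0720)
v' = v + a·dt = (1.8000, -0.6160, -1.7600)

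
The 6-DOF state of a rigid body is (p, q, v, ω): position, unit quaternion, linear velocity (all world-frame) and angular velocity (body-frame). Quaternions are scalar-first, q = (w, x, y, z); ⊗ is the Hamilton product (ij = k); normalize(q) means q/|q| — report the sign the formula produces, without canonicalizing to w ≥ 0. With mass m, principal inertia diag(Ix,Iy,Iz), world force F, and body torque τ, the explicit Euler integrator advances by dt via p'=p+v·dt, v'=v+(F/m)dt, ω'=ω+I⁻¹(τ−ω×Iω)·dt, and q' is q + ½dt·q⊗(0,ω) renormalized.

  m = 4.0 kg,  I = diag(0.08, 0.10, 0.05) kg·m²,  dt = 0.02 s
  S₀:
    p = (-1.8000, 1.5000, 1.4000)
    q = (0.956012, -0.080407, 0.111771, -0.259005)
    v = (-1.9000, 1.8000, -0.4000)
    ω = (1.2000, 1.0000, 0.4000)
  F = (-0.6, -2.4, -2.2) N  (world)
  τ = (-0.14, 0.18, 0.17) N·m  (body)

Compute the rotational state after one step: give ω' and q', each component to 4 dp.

ω×(Iω) gyroscopic = (-0.0200, 0.0144, 0.0240)
α = I⁻¹(τ − ω×Iω) = (-1.5000, 1.6560, 2.9200)
new body rate ω' = (1.1700, 1.0331, 0.4584)
q⊗(0,ω) = (0.0883194, 1.4509278, 0.6773688, 0.1678726)
updated quaternion q' = (0.9568, -0.0659, 0.1185, -0.2573)

ω' = (1.1700, 1.0331, 0.4584)
q' = (0.9568, -0.0659, 0.1185, -0.2573)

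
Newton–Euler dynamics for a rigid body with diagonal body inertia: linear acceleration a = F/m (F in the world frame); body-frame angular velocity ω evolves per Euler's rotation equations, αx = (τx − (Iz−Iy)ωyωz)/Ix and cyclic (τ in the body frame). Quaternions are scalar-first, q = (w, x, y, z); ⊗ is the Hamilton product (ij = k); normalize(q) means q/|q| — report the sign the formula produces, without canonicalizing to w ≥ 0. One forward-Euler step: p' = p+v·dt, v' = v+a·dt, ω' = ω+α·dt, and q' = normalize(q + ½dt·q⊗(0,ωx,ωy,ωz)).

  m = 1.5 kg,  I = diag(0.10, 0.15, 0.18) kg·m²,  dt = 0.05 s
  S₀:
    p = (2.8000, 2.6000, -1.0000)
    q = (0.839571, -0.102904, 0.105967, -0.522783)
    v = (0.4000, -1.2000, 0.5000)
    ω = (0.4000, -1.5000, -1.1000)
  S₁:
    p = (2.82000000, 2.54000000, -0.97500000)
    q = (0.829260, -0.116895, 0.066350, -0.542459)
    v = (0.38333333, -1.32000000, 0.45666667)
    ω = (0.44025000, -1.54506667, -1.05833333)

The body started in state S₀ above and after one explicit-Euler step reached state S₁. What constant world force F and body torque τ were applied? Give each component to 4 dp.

F = (-0.5000, -3.6000, -1.3000)
τ = (0.1300, -0.1000, 0.1200)

v₁ − v₀ = (-0.01666667, -0.12000000, -0.04333333)
m·(v₁−v₀)/dt = (-0.5000, -3.6000, -1.3000)
ω₁ − ω₀ = (0.04025000, -0.04506667, 0.04166667)
gyro term ω₀×Iω₀ = (0.0495, 0.0352, -0.0300)
τ = I·(Δω/dt) + ω₀×(Iω₀) = (0.1300, -0.1000, 0.1200)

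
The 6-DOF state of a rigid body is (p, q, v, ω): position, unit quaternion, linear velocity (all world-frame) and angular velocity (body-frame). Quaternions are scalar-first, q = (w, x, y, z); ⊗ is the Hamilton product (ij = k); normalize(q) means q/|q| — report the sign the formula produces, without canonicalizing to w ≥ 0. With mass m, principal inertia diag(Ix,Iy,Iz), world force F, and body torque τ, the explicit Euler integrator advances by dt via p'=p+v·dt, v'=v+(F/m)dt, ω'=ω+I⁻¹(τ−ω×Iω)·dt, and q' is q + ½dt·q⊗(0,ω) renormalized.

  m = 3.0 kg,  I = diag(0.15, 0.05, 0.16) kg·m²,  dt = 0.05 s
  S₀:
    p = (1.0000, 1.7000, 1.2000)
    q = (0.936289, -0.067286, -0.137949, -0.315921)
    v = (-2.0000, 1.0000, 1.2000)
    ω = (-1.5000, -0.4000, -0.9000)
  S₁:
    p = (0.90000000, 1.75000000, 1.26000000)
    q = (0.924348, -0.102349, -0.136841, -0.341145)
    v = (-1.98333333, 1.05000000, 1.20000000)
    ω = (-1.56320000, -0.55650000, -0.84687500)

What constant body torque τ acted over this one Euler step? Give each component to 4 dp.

Δω = ω₁−ω₀ = (-0.06320000, -0.15650000, 0.05312500)
gyro term ω₀×Iω₀ = (0.0396, -0.0135, -0.0600)
τ = I·(Δω/dt) + ω₀×(Iω₀) = (-0.1500, -0.1700, 0.1100)

τ = (-0.1500, -0.1700, 0.1100)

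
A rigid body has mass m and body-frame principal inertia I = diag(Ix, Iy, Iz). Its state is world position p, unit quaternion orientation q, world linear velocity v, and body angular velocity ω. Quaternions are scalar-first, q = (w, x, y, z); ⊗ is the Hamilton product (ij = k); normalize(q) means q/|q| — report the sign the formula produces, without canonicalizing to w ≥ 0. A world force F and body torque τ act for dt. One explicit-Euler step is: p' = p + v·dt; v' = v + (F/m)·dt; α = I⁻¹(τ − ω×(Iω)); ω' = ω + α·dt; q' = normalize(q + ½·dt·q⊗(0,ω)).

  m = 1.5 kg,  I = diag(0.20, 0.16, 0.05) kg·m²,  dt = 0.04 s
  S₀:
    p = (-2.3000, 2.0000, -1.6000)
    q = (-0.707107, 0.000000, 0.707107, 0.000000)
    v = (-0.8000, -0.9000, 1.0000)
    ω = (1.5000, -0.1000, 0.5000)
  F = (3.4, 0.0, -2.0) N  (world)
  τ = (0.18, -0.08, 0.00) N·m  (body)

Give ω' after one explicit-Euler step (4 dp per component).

ω' = (1.5349, -0.1481, 0.4952)

α = I⁻¹(τ − ω×Iω) = (0.8725, -1.2031, -0.1200)
ω + α·dt = (1.5349, -0.1481, 0.4952)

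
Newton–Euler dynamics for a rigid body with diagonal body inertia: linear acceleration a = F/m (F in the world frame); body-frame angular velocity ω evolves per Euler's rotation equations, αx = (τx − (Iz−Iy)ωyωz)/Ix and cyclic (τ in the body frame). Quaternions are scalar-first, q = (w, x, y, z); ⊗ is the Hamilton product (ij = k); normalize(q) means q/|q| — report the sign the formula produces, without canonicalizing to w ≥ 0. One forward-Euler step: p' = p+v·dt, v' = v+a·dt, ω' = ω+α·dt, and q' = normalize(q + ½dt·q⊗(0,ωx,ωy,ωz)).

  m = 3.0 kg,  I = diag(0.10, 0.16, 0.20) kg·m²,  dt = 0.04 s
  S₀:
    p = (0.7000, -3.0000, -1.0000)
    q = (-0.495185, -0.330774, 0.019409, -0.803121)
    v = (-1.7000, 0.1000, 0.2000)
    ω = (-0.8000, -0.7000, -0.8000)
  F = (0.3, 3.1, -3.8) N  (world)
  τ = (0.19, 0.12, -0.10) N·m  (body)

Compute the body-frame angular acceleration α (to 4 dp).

precession coupling ω×(Iω) = (0.0224, -0.0640, 0.0336)
angular accel α = (1.6760, 1.1500, -0.6680)

α = (1.6760, 1.1500, -0.6680)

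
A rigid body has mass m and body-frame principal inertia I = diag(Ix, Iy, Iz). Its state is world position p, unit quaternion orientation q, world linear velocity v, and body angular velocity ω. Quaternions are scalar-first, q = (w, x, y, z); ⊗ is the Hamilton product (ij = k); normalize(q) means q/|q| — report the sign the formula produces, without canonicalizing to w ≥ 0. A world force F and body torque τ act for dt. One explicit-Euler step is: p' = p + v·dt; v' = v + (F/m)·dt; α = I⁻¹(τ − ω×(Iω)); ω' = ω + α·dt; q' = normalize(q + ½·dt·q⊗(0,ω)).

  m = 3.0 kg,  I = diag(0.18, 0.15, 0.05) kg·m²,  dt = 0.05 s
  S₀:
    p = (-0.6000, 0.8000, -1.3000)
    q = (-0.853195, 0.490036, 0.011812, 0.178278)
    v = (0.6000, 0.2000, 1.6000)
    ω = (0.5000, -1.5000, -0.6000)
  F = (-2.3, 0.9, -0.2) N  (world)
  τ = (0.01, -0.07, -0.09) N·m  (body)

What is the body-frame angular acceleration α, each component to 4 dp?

gyro term ω×Iω = (-0.0900, -0.0390, 0.0225)
α = I⁻¹(τ − ω×Iω) = (0.5556, -0.2067, -2.2500)

α = (0.5556, -0.2067, -2.2500)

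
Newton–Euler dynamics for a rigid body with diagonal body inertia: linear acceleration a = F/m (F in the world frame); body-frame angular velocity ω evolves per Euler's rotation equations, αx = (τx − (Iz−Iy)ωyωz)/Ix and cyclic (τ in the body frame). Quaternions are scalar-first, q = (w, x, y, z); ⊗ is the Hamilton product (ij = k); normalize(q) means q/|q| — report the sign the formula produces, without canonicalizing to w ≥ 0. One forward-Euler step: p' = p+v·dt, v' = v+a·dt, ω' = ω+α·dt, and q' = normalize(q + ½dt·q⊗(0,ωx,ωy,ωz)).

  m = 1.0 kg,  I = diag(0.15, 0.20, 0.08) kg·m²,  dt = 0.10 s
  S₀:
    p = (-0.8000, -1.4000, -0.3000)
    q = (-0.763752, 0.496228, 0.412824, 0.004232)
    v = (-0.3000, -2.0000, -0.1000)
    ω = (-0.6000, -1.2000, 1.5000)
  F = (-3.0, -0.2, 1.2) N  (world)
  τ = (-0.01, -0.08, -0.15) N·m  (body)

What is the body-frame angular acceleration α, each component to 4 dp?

ω×(Iω) gyroscopic = (0.2160, -0.0630, 0.0360)
(τ − ω×Iω)/I = (-1.5067, -0.0850, -2.3250)

α = (-1.5067, -0.0850, -2.3250)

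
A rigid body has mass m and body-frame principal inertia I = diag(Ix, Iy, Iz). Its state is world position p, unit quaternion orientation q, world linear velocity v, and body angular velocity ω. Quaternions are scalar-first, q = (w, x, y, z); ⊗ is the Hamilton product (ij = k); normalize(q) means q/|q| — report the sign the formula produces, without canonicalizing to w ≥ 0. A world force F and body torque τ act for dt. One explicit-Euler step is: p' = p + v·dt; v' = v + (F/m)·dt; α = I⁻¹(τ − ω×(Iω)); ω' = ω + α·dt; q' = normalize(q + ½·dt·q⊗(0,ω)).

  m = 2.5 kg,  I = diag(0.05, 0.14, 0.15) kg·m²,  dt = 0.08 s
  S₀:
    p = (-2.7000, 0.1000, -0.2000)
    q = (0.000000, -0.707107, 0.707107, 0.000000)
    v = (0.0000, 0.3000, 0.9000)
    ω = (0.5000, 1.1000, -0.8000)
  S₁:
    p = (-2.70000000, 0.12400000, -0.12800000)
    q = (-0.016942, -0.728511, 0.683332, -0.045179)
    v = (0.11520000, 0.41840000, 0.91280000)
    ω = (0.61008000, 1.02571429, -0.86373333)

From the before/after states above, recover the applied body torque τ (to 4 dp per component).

τ = (0.0600, -0.0900, -0.0700)

rate change Δω = (0.11008000, -0.07428571, -0.06373333)
ω₀×(Iω₀) = (-0.0088, 0.0400, 0.0495)
I·α + gyro = (0.0600, -0.0900, -0.0700)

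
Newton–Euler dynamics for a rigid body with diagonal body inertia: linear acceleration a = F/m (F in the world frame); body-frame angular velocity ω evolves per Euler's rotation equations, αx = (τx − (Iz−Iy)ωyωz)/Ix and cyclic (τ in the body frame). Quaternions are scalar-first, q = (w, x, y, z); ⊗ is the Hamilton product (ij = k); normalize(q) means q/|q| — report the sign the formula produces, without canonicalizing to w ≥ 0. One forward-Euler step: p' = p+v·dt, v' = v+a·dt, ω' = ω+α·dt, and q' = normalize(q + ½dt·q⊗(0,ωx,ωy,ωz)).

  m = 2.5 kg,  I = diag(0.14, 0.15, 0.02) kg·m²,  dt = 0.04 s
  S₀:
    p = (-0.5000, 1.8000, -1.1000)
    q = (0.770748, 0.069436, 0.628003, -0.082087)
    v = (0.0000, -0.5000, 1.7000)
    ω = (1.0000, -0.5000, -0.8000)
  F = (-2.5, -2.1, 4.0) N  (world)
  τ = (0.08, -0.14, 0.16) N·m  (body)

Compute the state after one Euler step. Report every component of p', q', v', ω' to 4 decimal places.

p' = (-0.5000, 1.7800, -1.0320)
q' = (0.7740, 0.0740, 0.6195, -0.1076)
v' = (-0.0400, -0.5336, 1.7640)
ω' = (1.0377, -0.5117, -0.4700)

a = F/m = (-1.0000, -0.8400, 1.6000)
p' = p + v·dt = (-0.5000, 1.7800, -1.0320)
v + (F/m)dt = (-0.0400, -0.5336, 1.7640)
(τ − ω×Iω)/I = (0.9429, -0.2933, 8.2500)
ω + α·dt = (1.0377, -0.5117, -0.4700)
Hamilton product q⊗(0,ω) = (0.1788959, 0.2273021, -0.4119122, -1.2793194)
updated quaternion q' = (0.7740, 0.0740, 0.6195, -0.1076)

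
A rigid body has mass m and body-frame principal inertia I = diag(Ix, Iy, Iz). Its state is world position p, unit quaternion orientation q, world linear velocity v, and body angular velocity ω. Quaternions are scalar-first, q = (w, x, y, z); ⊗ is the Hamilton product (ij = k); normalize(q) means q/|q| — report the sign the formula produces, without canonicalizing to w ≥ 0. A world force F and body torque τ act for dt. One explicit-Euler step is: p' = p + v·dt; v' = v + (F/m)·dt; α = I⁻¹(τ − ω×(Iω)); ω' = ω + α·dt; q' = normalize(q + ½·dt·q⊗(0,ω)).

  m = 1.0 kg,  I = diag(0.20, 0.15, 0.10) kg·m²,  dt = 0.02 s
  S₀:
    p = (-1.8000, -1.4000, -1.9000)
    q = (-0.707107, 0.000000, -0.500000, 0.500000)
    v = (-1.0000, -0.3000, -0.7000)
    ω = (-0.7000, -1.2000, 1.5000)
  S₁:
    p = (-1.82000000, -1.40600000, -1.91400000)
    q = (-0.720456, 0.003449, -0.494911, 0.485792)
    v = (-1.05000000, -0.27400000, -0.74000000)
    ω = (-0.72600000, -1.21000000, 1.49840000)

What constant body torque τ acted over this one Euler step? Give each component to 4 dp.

Δω = ω₁−ω₀ = (-0.02600000, -0.01000000, -0.00160000)
precession coupling = (0.0900, -0.1050, -0.0420)
applied torque τ = (-0.1700, -0.1800, -0.0500)

τ = (-0.1700, -0.1800, -0.0500)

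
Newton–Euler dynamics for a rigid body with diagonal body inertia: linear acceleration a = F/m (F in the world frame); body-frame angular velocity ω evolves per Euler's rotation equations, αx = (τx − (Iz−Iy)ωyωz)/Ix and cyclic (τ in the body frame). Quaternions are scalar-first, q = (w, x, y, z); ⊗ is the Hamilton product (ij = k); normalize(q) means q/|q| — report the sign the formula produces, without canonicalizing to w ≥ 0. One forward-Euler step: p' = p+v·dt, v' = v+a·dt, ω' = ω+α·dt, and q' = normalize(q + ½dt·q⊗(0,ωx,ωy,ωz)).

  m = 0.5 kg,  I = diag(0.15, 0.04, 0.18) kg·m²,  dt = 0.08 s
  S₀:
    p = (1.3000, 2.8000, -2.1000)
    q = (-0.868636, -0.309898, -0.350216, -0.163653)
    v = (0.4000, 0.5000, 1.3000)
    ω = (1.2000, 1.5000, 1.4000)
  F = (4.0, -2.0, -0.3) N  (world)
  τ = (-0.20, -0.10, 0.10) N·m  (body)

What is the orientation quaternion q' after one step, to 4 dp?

Hamilton product q⊗(0,ω) = (1.1263158, -1.2871861, -1.0654804, -1.2606782)
updated quaternion q' = (-0.8199, -0.3598, -0.3911, -0.2131)

q' = (-0.8199, -0.3598, -0.3911, -0.2131)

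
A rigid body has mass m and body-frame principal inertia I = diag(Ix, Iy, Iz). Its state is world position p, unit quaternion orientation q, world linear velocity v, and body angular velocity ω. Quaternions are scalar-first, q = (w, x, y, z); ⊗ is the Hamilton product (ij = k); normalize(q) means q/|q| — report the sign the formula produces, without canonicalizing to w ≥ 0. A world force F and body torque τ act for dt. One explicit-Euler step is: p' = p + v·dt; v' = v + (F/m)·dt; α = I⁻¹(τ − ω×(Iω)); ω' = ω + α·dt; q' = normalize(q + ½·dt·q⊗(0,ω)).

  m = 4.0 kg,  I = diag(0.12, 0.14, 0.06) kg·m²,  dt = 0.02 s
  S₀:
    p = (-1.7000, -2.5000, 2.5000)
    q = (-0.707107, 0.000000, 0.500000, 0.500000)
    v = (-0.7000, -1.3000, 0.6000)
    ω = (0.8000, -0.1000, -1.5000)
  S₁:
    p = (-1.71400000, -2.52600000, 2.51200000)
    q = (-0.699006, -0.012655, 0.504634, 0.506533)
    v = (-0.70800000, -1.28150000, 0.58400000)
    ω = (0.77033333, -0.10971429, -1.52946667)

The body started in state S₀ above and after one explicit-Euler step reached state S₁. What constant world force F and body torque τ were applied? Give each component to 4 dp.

velocity change Δv = (-0.00800000, 0.01850000, -0.01600000)
applied force F = (-1.6000, 3.7000, -3.2000)
ω₁ − ω₀ = (-0.02966667, -0.00971429, -0.02946667)
gyro term ω₀×Iω₀ = (-0.0120, -0.0720, -0.0016)
applied torque τ = (-0.1900, -0.1400, -0.0900)

F = (-1.6000, 3.7000, -3.2000)
τ = (-0.1900, -0.1400, -0.0900)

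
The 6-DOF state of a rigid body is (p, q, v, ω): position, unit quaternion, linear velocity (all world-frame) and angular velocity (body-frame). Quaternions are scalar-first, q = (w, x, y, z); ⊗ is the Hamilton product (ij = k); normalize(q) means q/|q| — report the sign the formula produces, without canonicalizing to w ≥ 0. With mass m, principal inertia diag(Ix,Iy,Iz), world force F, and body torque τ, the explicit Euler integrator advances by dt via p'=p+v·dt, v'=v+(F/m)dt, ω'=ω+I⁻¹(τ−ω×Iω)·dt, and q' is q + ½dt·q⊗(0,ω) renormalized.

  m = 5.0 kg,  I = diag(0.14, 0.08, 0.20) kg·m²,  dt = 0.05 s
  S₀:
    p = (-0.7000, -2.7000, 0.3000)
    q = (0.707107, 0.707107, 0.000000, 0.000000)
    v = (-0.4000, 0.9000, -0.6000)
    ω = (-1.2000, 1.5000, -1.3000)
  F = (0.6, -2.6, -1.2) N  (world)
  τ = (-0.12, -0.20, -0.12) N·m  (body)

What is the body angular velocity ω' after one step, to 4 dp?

(τ − ω×Iω)/I = (0.8143, -1.3300, -1.1400)
ω + α·dt = (-1.1593, 1.4335, -1.3570)

ω' = (-1.1593, 1.4335, -1.3570)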